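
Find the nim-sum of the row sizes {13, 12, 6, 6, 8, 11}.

In binary:
  1101  (13)
  1100  (12)
  0110  (6)
  0110  (6)
  1000  (8)
  1011  (11)
  ----
  0010  (2)

2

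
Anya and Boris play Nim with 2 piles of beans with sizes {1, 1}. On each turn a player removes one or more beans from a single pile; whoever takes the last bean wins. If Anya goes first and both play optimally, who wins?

In binary:
  1  (1)
  1  (1)
  -
  0  (0)
The nim-sum is 0, so this is a P-position: the player to move is in a losing position under optimal play; Anya is about to move from it and so loses — Boris wins.

Boris wins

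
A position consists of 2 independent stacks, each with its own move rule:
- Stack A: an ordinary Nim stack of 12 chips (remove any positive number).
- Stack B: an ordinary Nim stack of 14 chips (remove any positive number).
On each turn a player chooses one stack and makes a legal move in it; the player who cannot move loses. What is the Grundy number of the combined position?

2

Stack A is a plain Nim stack of size 12, so its Grundy value is 12.
Stack B is a plain Nim stack of size 14, so its Grundy value is 14.
By the Sprague-Grundy theorem, the Grundy value of a sum of independent games is the XOR of the component values.
Combined value = 12 ⊕ 14 = 2.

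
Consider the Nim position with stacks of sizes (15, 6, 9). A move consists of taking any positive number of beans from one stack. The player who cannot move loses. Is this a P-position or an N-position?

P-position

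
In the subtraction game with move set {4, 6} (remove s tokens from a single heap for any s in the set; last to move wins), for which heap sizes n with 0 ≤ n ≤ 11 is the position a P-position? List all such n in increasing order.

0, 1, 2, 3, 10, 11

Grundy values for subtraction set {4, 6}:
g(0) = mex{} = 0
g(1) = mex{} = 0
g(2) = mex{} = 0
g(3) = mex{} = 0
g(4) = mex{0} = 1
g(5) = mex{0} = 1
g(6) = mex{0} = 1
g(7) = mex{0} = 1
g(8) = mex{0,1} = 2
g(9) = mex{0,1} = 2
g(10) = mex{1} = 0
g(11) = mex{1} = 0
The P-positions (g = 0) in 0..11 are 0, 1, 2, 3, 10, 11.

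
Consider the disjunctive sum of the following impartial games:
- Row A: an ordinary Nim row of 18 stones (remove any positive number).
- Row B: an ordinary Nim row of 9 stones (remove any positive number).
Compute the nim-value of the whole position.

Row A is a plain Nim row of size 18, so its Grundy value is 18.
Row B is a plain Nim row of size 9, so its Grundy value is 9.
The value of a disjunctive sum is the nim-sum of the parts.
Combined value = 18 XOR 9 = 27.

27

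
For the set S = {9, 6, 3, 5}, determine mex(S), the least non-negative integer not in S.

0 is not in the set, so the mex is 0.

0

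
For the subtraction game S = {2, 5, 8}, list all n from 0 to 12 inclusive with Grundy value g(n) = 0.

0, 1, 4, 7, 10, 11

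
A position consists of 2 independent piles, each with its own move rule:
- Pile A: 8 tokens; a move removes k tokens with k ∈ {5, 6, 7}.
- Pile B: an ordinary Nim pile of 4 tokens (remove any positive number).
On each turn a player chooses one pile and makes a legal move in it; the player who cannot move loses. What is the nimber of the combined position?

5

Build the Grundy sequence for pile A with g(k) = mex{g(k−s) : s ∈ {5, 6, 7}, s ≤ k}:
g(0) = mex{} = 0
g(1) = mex{} = 0
g(2) = mex{} = 0
g(3) = mex{} = 0
g(4) = mex{} = 0
g(5) = mex{0} = 1
g(6) = mex{0} = 1
g(7) = mex{0} = 1
g(8) = mex{0} = 1
So g(8) = 1.
Pile B is a plain Nim pile of size 4, so its Grundy value is 4.
By the Sprague-Grundy theorem, the Grundy value of a sum of independent games is the XOR of the component values.
Combined value = 1 XOR 4 = 5.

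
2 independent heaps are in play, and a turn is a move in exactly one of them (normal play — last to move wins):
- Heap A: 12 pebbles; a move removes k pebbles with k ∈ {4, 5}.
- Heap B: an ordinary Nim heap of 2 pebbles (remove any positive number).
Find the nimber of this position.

Grundy values for heap A (subtraction set {4, 5}):
g(0) = mex{} = 0
g(1) = mex{} = 0
g(2) = mex{} = 0
g(3) = mex{} = 0
g(4) = mex{0} = 1
g(5) = mex{0} = 1
g(6) = mex{0} = 1
g(7) = mex{0} = 1
g(8) = mex{0,1} = 2
g(9) = mex{1} = 0
g(10) = mex{1} = 0
g(11) = mex{1} = 0
g(12) = mex{1,2} = 0
So g(12) = 0.
Heap B is a plain Nim heap of size 2, so its Grundy value is 2.
The value of a disjunctive sum is the nim-sum of the parts.
Combined value = 0 XOR 2 = 2.

2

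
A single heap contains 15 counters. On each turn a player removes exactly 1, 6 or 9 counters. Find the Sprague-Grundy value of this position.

Build the Grundy sequence with g(k) = mex{g(k−s) : s ∈ {1, 6, 9}, s ≤ k}:
k:     0  1  2  3  4  5  6  7  8  9 10 11 12 13 14 15
g(k):  0  1  0  1  0  1  2  0  1  2  3  2  0  1  0  1
So g(15) = 1.

1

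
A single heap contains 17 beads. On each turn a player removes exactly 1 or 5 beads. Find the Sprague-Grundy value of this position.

1

Compute g(0), g(1), … for moves {1, 5}:
k:     0  1  2  3  4  5  6  7  8  9 10 11 12 13 14 15 16 17
g(k):  0  1  0  1  0  1  0  1  0  1  0  1  0  1  0  1  0  1
So g(17) = 1.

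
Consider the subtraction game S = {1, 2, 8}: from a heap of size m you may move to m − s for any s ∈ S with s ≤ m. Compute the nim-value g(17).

2

Build the Grundy sequence with g(k) = mex{g(k−s) : s ∈ {1, 2, 8}, s ≤ k}:
k:     0  1  2  3  4  5  6  7  8  9 10 11 12 13 14 15 16 17
g(k):  0  1  2  0  1  2  0  1  2  0  1  2  0  1  2  0  1  2
So g(17) = 2.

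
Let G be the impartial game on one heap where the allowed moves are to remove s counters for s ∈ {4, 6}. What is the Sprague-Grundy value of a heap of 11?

0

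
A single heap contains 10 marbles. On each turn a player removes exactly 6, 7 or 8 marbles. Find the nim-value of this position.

1

Compute g(0), g(1), … for moves {6, 7, 8}:
g(0) = mex{} = 0
g(1) = mex{} = 0
g(2) = mex{} = 0
g(3) = mex{} = 0
g(4) = mex{} = 0
g(5) = mex{} = 0
g(6) = mex{0} = 1
g(7) = mex{0} = 1
g(8) = mex{0} = 1
g(9) = mex{0} = 1
g(10) = mex{0} = 1
So g(10) = 1.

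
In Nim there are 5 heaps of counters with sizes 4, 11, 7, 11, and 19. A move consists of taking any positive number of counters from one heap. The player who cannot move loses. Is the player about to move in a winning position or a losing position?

Winning position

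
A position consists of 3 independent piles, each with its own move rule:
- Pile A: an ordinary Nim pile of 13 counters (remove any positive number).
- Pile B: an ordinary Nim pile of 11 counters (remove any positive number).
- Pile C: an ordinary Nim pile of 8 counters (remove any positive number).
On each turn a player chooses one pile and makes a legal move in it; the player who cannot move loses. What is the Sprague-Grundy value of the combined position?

14

Pile A is a plain Nim pile of size 13, so its Grundy value is 13.
Pile B is a plain Nim pile of size 11, so its Grundy value is 11.
Pile C is a plain Nim pile of size 8, so its Grundy value is 8.
By the Sprague-Grundy theorem, the Grundy value of a sum of independent games is the XOR of the component values.
Combined value = 13 ⊕ 11 ⊕ 8 = 14.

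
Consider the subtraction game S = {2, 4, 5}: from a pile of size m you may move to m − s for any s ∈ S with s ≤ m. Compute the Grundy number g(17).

Grundy values for subtraction set {2, 4, 5}:
k:     0  1  2  3  4  5  6  7  8  9 10 11 12 13 14 15 16 17
g(k):  0  0  1  1  2  2  3  0  0  1  1  2  2  3  0  0  1  1
So g(17) = 1.

1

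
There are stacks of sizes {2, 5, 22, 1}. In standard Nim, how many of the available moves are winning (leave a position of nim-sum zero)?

Compute the nim-sum pairwise:
2 ⊕ 5 = 7
7 ⊕ 22 = 17
17 ⊕ 1 = 16
The overall nim-sum is X = 16. A stack of size p has a winning move iff p XOR X < p (reduce it to p XOR X).
  2: 2 XOR 16 = 18 ≥ 2 — no move.
  5: 5 XOR 16 = 21 ≥ 5 — no move.
  22: 22 XOR 16 = 6 < 22 — winning move (to 6).
  1: 1 XOR 16 = 17 ≥ 1 — no move.
That gives 1 winning move.

1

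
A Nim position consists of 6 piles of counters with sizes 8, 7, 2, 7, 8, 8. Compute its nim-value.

Nim-sum: 8 ^ 7 ^ 2 ^ 7 ^ 8 ^ 8 = 10.

10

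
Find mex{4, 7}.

0

0 is not in the set, so the mex is 0.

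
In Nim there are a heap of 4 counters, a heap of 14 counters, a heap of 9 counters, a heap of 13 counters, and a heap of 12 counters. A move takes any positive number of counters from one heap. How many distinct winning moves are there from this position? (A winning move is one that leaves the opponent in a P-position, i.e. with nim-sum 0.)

Nim-sum: 4 ^ 14 ^ 9 ^ 13 ^ 12 = 2.
The overall nim-sum is X = 2. A heap of size p has a winning move iff p XOR X < p (reduce it to p XOR X).
  4: 4 XOR 2 = 6 ≥ 4 — no move.
  14: 14 XOR 2 = 12 < 14 — winning move (to 12).
  9: 9 XOR 2 = 11 ≥ 9 — no move.
  13: 13 XOR 2 = 15 ≥ 13 — no move.
  12: 12 XOR 2 = 14 ≥ 12 — no move.
That gives 1 winning move.

1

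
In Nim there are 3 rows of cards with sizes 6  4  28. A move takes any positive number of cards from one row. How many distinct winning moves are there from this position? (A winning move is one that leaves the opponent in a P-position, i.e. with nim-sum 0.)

1

Nim-sum: 6 ⊕ 4 ⊕ 28 = 30.
The overall nim-sum is X = 30. A row of size p has a winning move iff p XOR X < p (reduce it to p XOR X).
  6: 6 XOR 30 = 24 ≥ 6 — no move.
  4: 4 XOR 30 = 26 ≥ 4 — no move.
  28: 28 XOR 30 = 2 < 28 — winning move (to 2).
That gives 1 winning move.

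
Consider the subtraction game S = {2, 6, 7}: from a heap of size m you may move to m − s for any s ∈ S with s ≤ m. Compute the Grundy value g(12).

2

Compute g(0), g(1), … for moves {2, 6, 7}:
k:     0  1  2  3  4  5  6  7  8  9 10 11 12
g(k):  0  0  1  1  0  0  1  1  2  0  3  1  2
So g(12) = 2.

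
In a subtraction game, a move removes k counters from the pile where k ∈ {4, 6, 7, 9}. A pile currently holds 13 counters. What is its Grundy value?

0

Grundy values for subtraction set {4, 6, 7, 9}:
g(0) = mex{} = 0
g(1) = mex{} = 0
g(2) = mex{} = 0
g(3) = mex{} = 0
g(4) = mex{0} = 1
g(5) = mex{0} = 1
g(6) = mex{0} = 1
g(7) = mex{0} = 1
g(8) = mex{0,1} = 2
g(9) = mex{0,1} = 2
g(10) = mex{0,1} = 2
g(11) = mex{0,1} = 2
g(12) = mex{0,1,2} = 3
g(13) = mex{1,2} = 0
So g(13) = 0.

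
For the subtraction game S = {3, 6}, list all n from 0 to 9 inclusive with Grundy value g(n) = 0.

0, 1, 2, 9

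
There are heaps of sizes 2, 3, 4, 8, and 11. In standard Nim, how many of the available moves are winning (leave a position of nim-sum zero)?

In binary:
  0010  (2)
  0011  (3)
  0100  (4)
  1000  (8)
  1011  (11)
  ----
  0110  (6)
The overall nim-sum is X = 6. A heap of size p has a winning move iff p XOR X < p (reduce it to p XOR X).
  2: 2 XOR 6 = 4 ≥ 2 — no move.
  3: 3 XOR 6 = 5 ≥ 3 — no move.
  4: 4 XOR 6 = 2 < 4 — winning move (to 2).
  8: 8 XOR 6 = 14 ≥ 8 — no move.
  11: 11 XOR 6 = 13 ≥ 11 — no move.
That gives 1 winning move.

1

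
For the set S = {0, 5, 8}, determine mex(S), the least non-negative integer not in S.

0 is in the set but 1 is not, so the mex is 1.

1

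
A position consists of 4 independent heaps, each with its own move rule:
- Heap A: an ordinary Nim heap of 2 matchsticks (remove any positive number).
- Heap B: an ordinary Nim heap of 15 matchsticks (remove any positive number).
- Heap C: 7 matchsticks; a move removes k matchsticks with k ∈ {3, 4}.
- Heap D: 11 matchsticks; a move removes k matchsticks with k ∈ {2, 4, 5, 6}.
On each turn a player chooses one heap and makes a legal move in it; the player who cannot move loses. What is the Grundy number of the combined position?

Heap A is a plain Nim heap of size 2, so its Grundy value is 2.
Heap B is a plain Nim heap of size 15, so its Grundy value is 15.
For heap C, compute g(0), g(1), … with moves {3, 4}:
g(0) = mex{} = 0
g(1) = mex{} = 0
g(2) = mex{} = 0
g(3) = mex{0} = 1
g(4) = mex{0} = 1
g(5) = mex{0} = 1
g(6) = mex{0,1} = 2
g(7) = mex{1} = 0
So g(7) = 0.
Grundy values for heap D (subtraction set {2, 4, 5, 6}):
k:     0  1  2  3  4  5  6  7  8  9 10 11
g(k):  0  0  1  1  2  2  3  3  0  0  1  1
So g(11) = 1.
By the Sprague-Grundy theorem, the Grundy value of a sum of independent games is the XOR of the component values.
Combined value = 2 XOR 15 XOR 0 XOR 1 = 12.

12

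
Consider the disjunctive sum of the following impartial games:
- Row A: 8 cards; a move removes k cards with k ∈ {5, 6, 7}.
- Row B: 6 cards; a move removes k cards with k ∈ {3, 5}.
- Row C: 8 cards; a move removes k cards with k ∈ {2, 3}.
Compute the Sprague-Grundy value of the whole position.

2

Build the Grundy sequence for row A with g(k) = mex{g(k−s) : s ∈ {5, 6, 7}, s ≤ k}:
k:     0  1  2  3  4  5  6  7  8
g(k):  0  0  0  0  0  1  1  1  1
So g(8) = 1.
Grundy values for row B (subtraction set {3, 5}):
g(0) = mex{} = 0
g(1) = mex{} = 0
g(2) = mex{} = 0
g(3) = mex{0} = 1
g(4) = mex{0} = 1
g(5) = mex{0} = 1
g(6) = mex{0,1} = 2
So g(6) = 2.
Build the Grundy sequence for row C with g(k) = mex{g(k−s) : s ∈ {2, 3}, s ≤ k}:
g(0) = mex{} = 0
g(1) = mex{} = 0
g(2) = mex{0} = 1
g(3) = mex{0} = 1
g(4) = mex{0,1} = 2
g(5) = mex{1} = 0
g(6) = mex{1,2} = 0
g(7) = mex{0,2} = 1
g(8) = mex{0} = 1
So g(8) = 1.
By the Sprague-Grundy theorem, the Grundy value of a sum of independent games is the XOR of the component values.
Combined value = 1 ⊕ 2 ⊕ 1 = 2.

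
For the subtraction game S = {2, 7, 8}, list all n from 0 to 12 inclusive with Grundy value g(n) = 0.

0, 1, 4, 5, 10

Compute g(0), g(1), … for moves {2, 7, 8}:
g(0) = mex{} = 0
g(1) = mex{} = 0
g(2) = mex{0} = 1
g(3) = mex{0} = 1
g(4) = mex{1} = 0
g(5) = mex{1} = 0
g(6) = mex{0} = 1
g(7) = mex{0} = 1
g(8) = mex{0,1} = 2
g(9) = mex{0,1} = 2
g(10) = mex{1,2} = 0
g(11) = mex{0,1,2} = 3
g(12) = mex{0} = 1
The P-positions (g = 0) in 0..12 are 0, 1, 4, 5, 10.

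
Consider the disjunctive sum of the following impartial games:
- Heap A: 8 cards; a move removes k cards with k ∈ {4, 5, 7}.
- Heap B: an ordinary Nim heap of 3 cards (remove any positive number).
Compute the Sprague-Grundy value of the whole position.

For heap A, compute g(0), g(1), … with moves {4, 5, 7}:
g(0) = mex{} = 0
g(1) = mex{} = 0
g(2) = mex{} = 0
g(3) = mex{} = 0
g(4) = mex{0} = 1
g(5) = mex{0} = 1
g(6) = mex{0} = 1
g(7) = mex{0} = 1
g(8) = mex{0,1} = 2
So g(8) = 2.
Heap B is a plain Nim heap of size 3, so its Grundy value is 3.
The value of a disjunctive sum is the nim-sum of the parts.
Combined value = 2 ⊕ 3 = 1.

1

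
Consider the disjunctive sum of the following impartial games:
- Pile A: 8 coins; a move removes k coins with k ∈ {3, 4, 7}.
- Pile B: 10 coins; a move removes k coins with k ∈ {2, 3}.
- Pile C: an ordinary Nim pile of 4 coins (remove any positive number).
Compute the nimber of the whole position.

Grundy values for pile A (subtraction set {3, 4, 7}):
k:     0  1  2  3  4  5  6  7  8
g(k):  0  0  0  1  1  1  2  2  2
So g(8) = 2.
For pile B, compute g(0), g(1), … with moves {2, 3}:
k:     0  1  2  3  4  5  6  7  8  9 10
g(k):  0  0  1  1  2  0  0  1  1  2  0
So g(10) = 0.
Pile C is a plain Nim pile of size 4, so its Grundy value is 4.
The value of a disjunctive sum is the nim-sum of the parts.
Combined value = 2 ⊕ 0 ⊕ 4 = 6.

6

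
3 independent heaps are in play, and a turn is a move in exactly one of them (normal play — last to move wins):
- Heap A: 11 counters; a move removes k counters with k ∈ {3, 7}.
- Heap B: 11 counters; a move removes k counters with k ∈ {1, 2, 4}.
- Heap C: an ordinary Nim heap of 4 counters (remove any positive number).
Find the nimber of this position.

6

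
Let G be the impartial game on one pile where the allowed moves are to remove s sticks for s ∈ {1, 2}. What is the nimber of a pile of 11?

2

Compute g(0), g(1), … for moves {1, 2}:
g(0) = mex{} = 0
g(1) = mex{0} = 1
g(2) = mex{0,1} = 2
g(3) = mex{1,2} = 0
g(4) = mex{0,2} = 1
g(5) = mex{0,1} = 2
g(6) = mex{1,2} = 0
g(7) = mex{0,2} = 1
g(8) = mex{0,1} = 2
g(9) = mex{1,2} = 0
g(10) = mex{0,2} = 1
g(11) = mex{0,1} = 2
So g(11) = 2.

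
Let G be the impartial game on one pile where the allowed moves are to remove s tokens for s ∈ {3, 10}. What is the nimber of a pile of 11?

1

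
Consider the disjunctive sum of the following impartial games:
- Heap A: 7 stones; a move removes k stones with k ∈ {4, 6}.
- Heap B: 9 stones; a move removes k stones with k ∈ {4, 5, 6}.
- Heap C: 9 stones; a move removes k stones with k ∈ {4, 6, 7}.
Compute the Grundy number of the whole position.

1

For heap A, compute g(0), g(1), … with moves {4, 6}:
g(0) = mex{} = 0
g(1) = mex{} = 0
g(2) = mex{} = 0
g(3) = mex{} = 0
g(4) = mex{0} = 1
g(5) = mex{0} = 1
g(6) = mex{0} = 1
g(7) = mex{0} = 1
So g(7) = 1.
For heap B, compute g(0), g(1), … with moves {4, 5, 6}:
k:     0  1  2  3  4  5  6  7  8  9
g(k):  0  0  0  0  1  1  1  1  2  2
So g(9) = 2.
For heap C, compute g(0), g(1), … with moves {4, 6, 7}:
k:     0  1  2  3  4  5  6  7  8  9
g(k):  0  0  0  0  1  1  1  1  2  2
So g(9) = 2.
By the Sprague-Grundy theorem, the Grundy value of a sum of independent games is the XOR of the component values.
Combined value = 1 ⊕ 2 ⊕ 2 = 1.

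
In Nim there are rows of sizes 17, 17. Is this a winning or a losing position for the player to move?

Losing position

Nim-sum: 17 XOR 17 = 0.
The nim-sum is 0, so this is a P-position: the player to move is in a losing position under optimal play.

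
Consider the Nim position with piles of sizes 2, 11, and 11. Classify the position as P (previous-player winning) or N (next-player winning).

N-position

Compute the nim-sum pairwise:
2 ⊕ 11 = 9
9 ⊕ 11 = 2
The nim-sum is 2 ≠ 0, so this is an N-position: the player to move can win.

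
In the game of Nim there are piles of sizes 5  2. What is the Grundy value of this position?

Nim-sum: 5 XOR 2 = 7.

7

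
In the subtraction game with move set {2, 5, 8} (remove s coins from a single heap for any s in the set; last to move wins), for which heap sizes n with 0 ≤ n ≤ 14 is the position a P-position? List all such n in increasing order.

0, 1, 4, 7, 10, 11, 14

Build the Grundy sequence with g(k) = mex{g(k−s) : s ∈ {2, 5, 8}, s ≤ k}:
k:     0  1  2  3  4  5  6  7  8  9 10 11 12 13 14
g(k):  0  0  1  1  0  2  1  0  2  1  0  0  1  1  0
The P-positions (g = 0) in 0..14 are 0, 1, 4, 7, 10, 11, 14.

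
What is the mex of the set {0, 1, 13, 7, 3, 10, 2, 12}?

The values 0, 1, 2, 3 are all present; 4 is the first non-negative integer missing from the set.

4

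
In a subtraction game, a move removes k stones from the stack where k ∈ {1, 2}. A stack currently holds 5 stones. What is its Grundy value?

2

Build the Grundy sequence with g(k) = mex{g(k−s) : s ∈ {1, 2}, s ≤ k}:
k:     0  1  2  3  4  5
g(k):  0  1  2  0  1  2
So g(5) = 2.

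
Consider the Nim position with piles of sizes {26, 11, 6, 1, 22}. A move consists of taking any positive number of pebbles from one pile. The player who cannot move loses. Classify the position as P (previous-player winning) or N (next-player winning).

P-position

In binary:
  11010  (26)
  01011  (11)
  00110  (6)
  00001  (1)
  10110  (22)
  -----
  00000  (0)
The nim-sum is 0, so this is a P-position: the player to move is in a losing position under optimal play.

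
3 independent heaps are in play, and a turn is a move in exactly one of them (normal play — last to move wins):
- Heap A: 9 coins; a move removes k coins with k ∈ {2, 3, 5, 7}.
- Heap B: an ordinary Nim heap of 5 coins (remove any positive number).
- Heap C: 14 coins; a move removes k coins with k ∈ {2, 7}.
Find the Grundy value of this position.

For heap A, compute g(0), g(1), … with moves {2, 3, 5, 7}:
g(0) = mex{} = 0
g(1) = mex{} = 0
g(2) = mex{0} = 1
g(3) = mex{0} = 1
g(4) = mex{0,1} = 2
g(5) = mex{0,1} = 2
g(6) = mex{0,1,2} = 3
g(7) = mex{0,1,2} = 3
g(8) = mex{0,1,2,3} = 4
g(9) = mex{1,2,3} = 0
So g(9) = 0.
Heap B is a plain Nim heap of size 5, so its Grundy value is 5.
For heap C, compute g(0), g(1), … with moves {2, 7}:
g(0) = mex{} = 0
g(1) = mex{} = 0
g(2) = mex{0} = 1
g(3) = mex{0} = 1
g(4) = mex{1} = 0
g(5) = mex{1} = 0
g(6) = mex{0} = 1
g(7) = mex{0} = 1
g(8) = mex{0,1} = 2
g(9) = mex{1} = 0
g(10) = mex{1,2} = 0
g(11) = mex{0} = 1
g(12) = mex{0} = 1
g(13) = mex{1} = 0
g(14) = mex{1} = 0
So g(14) = 0.
By the Sprague-Grundy theorem, the Grundy value of a sum of independent games is the XOR of the component values.
Combined value = 0 ⊕ 5 ⊕ 0 = 5.

5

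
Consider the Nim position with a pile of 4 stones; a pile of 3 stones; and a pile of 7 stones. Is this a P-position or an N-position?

Compute the nim-sum pairwise:
4 ^ 3 = 7
7 ^ 7 = 0
The nim-sum is 0, so this is a P-position: the player to move is in a losing position under optimal play.

P-position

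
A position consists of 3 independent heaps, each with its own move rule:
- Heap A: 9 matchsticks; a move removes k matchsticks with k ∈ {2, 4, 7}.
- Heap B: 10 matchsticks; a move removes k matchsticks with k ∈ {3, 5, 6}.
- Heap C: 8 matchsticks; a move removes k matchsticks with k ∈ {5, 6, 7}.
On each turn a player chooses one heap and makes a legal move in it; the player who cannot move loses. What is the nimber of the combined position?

Grundy values for heap A (subtraction set {2, 4, 7}):
g(0) = mex{} = 0
g(1) = mex{} = 0
g(2) = mex{0} = 1
g(3) = mex{0} = 1
g(4) = mex{0,1} = 2
g(5) = mex{0,1} = 2
g(6) = mex{1,2} = 0
g(7) = mex{0,1,2} = 3
g(8) = mex{0,2} = 1
g(9) = mex{1,2,3} = 0
So g(9) = 0.
Build the Grundy sequence for heap B with g(k) = mex{g(k−s) : s ∈ {3, 5, 6}, s ≤ k}:
g(0) = mex{} = 0
g(1) = mex{} = 0
g(2) = mex{} = 0
g(3) = mex{0} = 1
g(4) = mex{0} = 1
g(5) = mex{0} = 1
g(6) = mex{0,1} = 2
g(7) = mex{0,1} = 2
g(8) = mex{0,1} = 2
g(9) = mex{1,2} = 0
g(10) = mex{1,2} = 0
So g(10) = 0.
Grundy values for heap C (subtraction set {5, 6, 7}):
k:     0  1  2  3  4  5  6  7  8
g(k):  0  0  0  0  0  1  1  1  1
So g(8) = 1.
The value of a disjunctive sum is the nim-sum of the parts.
Combined value = 0 ⊕ 0 ⊕ 1 = 1.

1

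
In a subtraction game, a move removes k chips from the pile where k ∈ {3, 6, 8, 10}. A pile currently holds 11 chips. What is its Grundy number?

3

Build the Grundy sequence with g(k) = mex{g(k−s) : s ∈ {3, 6, 8, 10}, s ≤ k}:
g(0) = mex{} = 0
g(1) = mex{} = 0
g(2) = mex{} = 0
g(3) = mex{0} = 1
g(4) = mex{0} = 1
g(5) = mex{0} = 1
g(6) = mex{0,1} = 2
g(7) = mex{0,1} = 2
g(8) = mex{0,1} = 2
g(9) = mex{0,1,2} = 3
g(10) = mex{0,1,2} = 3
g(11) = mex{0,1,2} = 3
So g(11) = 3.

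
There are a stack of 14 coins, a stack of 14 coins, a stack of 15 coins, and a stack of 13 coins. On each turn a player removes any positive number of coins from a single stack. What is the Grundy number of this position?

Compute the nim-sum pairwise:
14 ^ 14 = 0
0 ^ 15 = 15
15 ^ 13 = 2

2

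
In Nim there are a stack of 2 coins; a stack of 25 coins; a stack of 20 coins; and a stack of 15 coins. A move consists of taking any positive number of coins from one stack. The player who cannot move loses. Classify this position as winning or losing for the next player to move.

Losing position

In binary:
  00010  (2)
  11001  (25)
  10100  (20)
  01111  (15)
  -----
  00000  (0)
The nim-sum is 0, so this is a P-position: the player to move is in a losing position under optimal play.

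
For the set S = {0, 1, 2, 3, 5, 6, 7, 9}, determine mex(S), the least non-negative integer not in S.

4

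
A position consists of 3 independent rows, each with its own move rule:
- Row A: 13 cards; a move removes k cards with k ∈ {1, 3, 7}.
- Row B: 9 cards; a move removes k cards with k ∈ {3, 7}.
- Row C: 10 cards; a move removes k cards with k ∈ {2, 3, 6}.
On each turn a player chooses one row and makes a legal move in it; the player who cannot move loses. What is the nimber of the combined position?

For row A, compute g(0), g(1), … with moves {1, 3, 7}:
g(0) = mex{} = 0
g(1) = mex{0} = 1
g(2) = mex{1} = 0
g(3) = mex{0} = 1
g(4) = mex{1} = 0
g(5) = mex{0} = 1
g(6) = mex{1} = 0
g(7) = mex{0} = 1
g(8) = mex{1} = 0
g(9) = mex{0} = 1
g(10) = mex{1} = 0
g(11) = mex{0} = 1
g(12) = mex{1} = 0
g(13) = mex{0} = 1
So g(13) = 1.
Build the Grundy sequence for row B with g(k) = mex{g(k−s) : s ∈ {3, 7}, s ≤ k}:
g(0) = mex{} = 0
g(1) = mex{} = 0
g(2) = mex{} = 0
g(3) = mex{0} = 1
g(4) = mex{0} = 1
g(5) = mex{0} = 1
g(6) = mex{1} = 0
g(7) = mex{0,1} = 2
g(8) = mex{0,1} = 2
g(9) = mex{0} = 1
So g(9) = 1.
Grundy values for row C (subtraction set {2, 3, 6}):
g(0) = mex{} = 0
g(1) = mex{} = 0
g(2) = mex{0} = 1
g(3) = mex{0} = 1
g(4) = mex{0,1} = 2
g(5) = mex{1} = 0
g(6) = mex{0,1,2} = 3
g(7) = mex{0,2} = 1
g(8) = mex{0,1,3} = 2
g(9) = mex{1,3} = 0
g(10) = mex{1,2} = 0
So g(10) = 0.
The value of a disjunctive sum is the nim-sum of the parts.
Combined value = 1 ⊕ 1 ⊕ 0 = 0.

0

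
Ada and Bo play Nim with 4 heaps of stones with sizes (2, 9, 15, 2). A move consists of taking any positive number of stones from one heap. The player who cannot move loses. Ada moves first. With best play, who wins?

Ada wins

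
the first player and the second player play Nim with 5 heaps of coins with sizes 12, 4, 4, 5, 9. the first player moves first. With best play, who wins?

the second player wins

Nim-sum: 12 XOR 4 XOR 4 XOR 5 XOR 9 = 0.
The nim-sum is 0, so this is a P-position: the player to move is in a losing position under optimal play; the first player is about to move from it and so loses — the second player wins.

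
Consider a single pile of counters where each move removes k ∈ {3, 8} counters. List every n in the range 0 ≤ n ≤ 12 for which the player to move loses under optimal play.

Compute g(0), g(1), … for moves {3, 8}:
g(0) = mex{} = 0
g(1) = mex{} = 0
g(2) = mex{} = 0
g(3) = mex{0} = 1
g(4) = mex{0} = 1
g(5) = mex{0} = 1
g(6) = mex{1} = 0
g(7) = mex{1} = 0
g(8) = mex{0,1} = 2
g(9) = mex{0} = 1
g(10) = mex{0} = 1
g(11) = mex{1,2} = 0
g(12) = mex{1} = 0
The P-positions (g = 0) in 0..12 are 0, 1, 2, 6, 7, 11, 12.

0, 1, 2, 6, 7, 11, 12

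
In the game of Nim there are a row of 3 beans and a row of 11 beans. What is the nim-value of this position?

Compute the nim-sum pairwise:
3 XOR 11 = 8

8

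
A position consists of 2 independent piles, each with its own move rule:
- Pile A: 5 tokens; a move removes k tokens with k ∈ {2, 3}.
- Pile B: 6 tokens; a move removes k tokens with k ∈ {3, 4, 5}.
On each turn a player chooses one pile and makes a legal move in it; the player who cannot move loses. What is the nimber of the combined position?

Grundy values for pile A (subtraction set {2, 3}):
g(0) = mex{} = 0
g(1) = mex{} = 0
g(2) = mex{0} = 1
g(3) = mex{0} = 1
g(4) = mex{0,1} = 2
g(5) = mex{1} = 0
So g(5) = 0.
Build the Grundy sequence for pile B with g(k) = mex{g(k−s) : s ∈ {3, 4, 5}, s ≤ k}:
g(0) = mex{} = 0
g(1) = mex{} = 0
g(2) = mex{} = 0
g(3) = mex{0} = 1
g(4) = mex{0} = 1
g(5) = mex{0} = 1
g(6) = mex{0,1} = 2
So g(6) = 2.
The value of a disjunctive sum is the nim-sum of the parts.
Combined value = 0 XOR 2 = 2.

2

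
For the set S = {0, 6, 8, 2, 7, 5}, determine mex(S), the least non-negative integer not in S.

1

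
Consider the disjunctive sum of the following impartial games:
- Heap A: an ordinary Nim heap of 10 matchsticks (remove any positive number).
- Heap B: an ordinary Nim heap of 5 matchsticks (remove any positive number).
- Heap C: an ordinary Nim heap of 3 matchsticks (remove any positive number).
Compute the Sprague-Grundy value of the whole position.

Heap A is a plain Nim heap of size 10, so its Grundy value is 10.
Heap B is a plain Nim heap of size 5, so its Grundy value is 5.
Heap C is a plain Nim heap of size 3, so its Grundy value is 3.
By the Sprague-Grundy theorem, the Grundy value of a sum of independent games is the XOR of the component values.
Combined value = 10 ⊕ 5 ⊕ 3 = 12.

12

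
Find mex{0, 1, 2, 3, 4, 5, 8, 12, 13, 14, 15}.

6

The values 0, 1, 2, 3, 4, 5 are all present; 6 is the first non-negative integer missing from the set.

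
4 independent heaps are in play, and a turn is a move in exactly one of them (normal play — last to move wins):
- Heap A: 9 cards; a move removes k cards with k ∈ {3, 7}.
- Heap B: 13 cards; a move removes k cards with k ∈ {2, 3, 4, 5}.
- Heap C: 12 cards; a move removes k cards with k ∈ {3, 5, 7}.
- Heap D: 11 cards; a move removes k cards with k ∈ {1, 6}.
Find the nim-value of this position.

For heap A, compute g(0), g(1), … with moves {3, 7}:
g(0) = mex{} = 0
g(1) = mex{} = 0
g(2) = mex{} = 0
g(3) = mex{0} = 1
g(4) = mex{0} = 1
g(5) = mex{0} = 1
g(6) = mex{1} = 0
g(7) = mex{0,1} = 2
g(8) = mex{0,1} = 2
g(9) = mex{0} = 1
So g(9) = 1.
For heap B, compute g(0), g(1), … with moves {2, 3, 4, 5}:
g(0) = mex{} = 0
g(1) = mex{} = 0
g(2) = mex{0} = 1
g(3) = mex{0} = 1
g(4) = mex{0,1} = 2
g(5) = mex{0,1} = 2
g(6) = mex{0,1,2} = 3
g(7) = mex{1,2} = 0
g(8) = mex{1,2,3} = 0
g(9) = mex{0,2,3} = 1
g(10) = mex{0,2,3} = 1
g(11) = mex{0,1,3} = 2
g(12) = mex{0,1} = 2
g(13) = mex{0,1,2} = 3
So g(13) = 3.
Grundy values for heap C (subtraction set {3, 5, 7}):
k:     0  1  2  3  4  5  6  7  8  9 10 11 12
g(k):  0  0  0  1  1  1  2  2  2  3  0  0  0
So g(12) = 0.
Grundy values for heap D (subtraction set {1, 6}):
k:     0  1  2  3  4  5  6  7  8  9 10 11
g(k):  0  1  0  1  0  1  2  0  1  0  1  0
So g(11) = 0.
The value of a disjunctive sum is the nim-sum of the parts.
Combined value = 1 ⊕ 3 ⊕ 0 ⊕ 0 = 2.

2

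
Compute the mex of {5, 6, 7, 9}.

0 is not in the set, so the mex is 0.

0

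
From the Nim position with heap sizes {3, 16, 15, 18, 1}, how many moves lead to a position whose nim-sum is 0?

Nim-sum: 3 ⊕ 16 ⊕ 15 ⊕ 18 ⊕ 1 = 15.
The overall nim-sum is X = 15. A heap of size p has a winning move iff p XOR X < p (reduce it to p XOR X).
  3: 3 XOR 15 = 12 ≥ 3 — no move.
  16: 16 XOR 15 = 31 ≥ 16 — no move.
  15: 15 XOR 15 = 0 < 15 — winning move (to 0).
  18: 18 XOR 15 = 29 ≥ 18 — no move.
  1: 1 XOR 15 = 14 ≥ 1 — no move.
That gives 1 winning move.

1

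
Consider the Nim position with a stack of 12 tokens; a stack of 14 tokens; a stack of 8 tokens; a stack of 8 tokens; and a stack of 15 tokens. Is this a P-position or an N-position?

N-position

Bitwise XOR of the heap sizes:
  1100  (12)
  1110  (14)
  1000  (8)
  1000  (8)
  1111  (15)
  ----
  1101  (13)
The nim-sum is 13 ≠ 0, so this is an N-position: the player to move can win.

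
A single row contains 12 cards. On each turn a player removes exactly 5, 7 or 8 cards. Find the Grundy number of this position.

2

Grundy values for subtraction set {5, 7, 8}:
k:     0  1  2  3  4  5  6  7  8  9 10 11 12
g(k):  0  0  0  0  0  1  1  1  1  1  2  2  2
So g(12) = 2.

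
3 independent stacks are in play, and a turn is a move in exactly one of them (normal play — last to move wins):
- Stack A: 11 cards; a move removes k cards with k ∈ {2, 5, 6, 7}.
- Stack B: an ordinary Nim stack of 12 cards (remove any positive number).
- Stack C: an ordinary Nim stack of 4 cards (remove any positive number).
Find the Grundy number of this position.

11

Grundy values for stack A (subtraction set {2, 5, 6, 7}):
g(0) = mex{} = 0
g(1) = mex{} = 0
g(2) = mex{0} = 1
g(3) = mex{0} = 1
g(4) = mex{1} = 0
g(5) = mex{0,1} = 2
g(6) = mex{0} = 1
g(7) = mex{0,1,2} = 3
g(8) = mex{0,1} = 2
g(9) = mex{0,1,3} = 2
g(10) = mex{0,1,2} = 3
g(11) = mex{0,1,2} = 3
So g(11) = 3.
Stack B is a plain Nim stack of size 12, so its Grundy value is 12.
Stack C is a plain Nim stack of size 4, so its Grundy value is 4.
By the Sprague-Grundy theorem, the Grundy value of a sum of independent games is the XOR of the component values.
Combined value = 3 XOR 12 XOR 4 = 11.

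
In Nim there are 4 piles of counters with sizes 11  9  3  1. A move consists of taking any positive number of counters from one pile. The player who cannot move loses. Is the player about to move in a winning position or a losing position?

Losing position

Nim-sum: 11 ⊕ 9 ⊕ 3 ⊕ 1 = 0.
The nim-sum is 0, so this is a P-position: the player to move is in a losing position under optimal play.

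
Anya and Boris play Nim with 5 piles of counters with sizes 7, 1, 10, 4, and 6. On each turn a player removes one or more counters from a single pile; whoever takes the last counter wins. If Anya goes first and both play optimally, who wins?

Nim-sum: 7 ⊕ 1 ⊕ 10 ⊕ 4 ⊕ 6 = 14.
The nim-sum is 14 ≠ 0, so this is an N-position: the player to move can win; Anya has a winning move.

Anya wins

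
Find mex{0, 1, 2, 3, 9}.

4

The values 0, 1, 2, 3 are all present; 4 is the first non-negative integer missing from the set.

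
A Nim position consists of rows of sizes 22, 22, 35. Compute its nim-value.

35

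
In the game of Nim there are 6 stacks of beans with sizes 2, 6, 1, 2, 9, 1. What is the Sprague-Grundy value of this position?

Write each in binary and XOR column by column:
  0010  (2)
  0110  (6)
  0001  (1)
  0010  (2)
  1001  (9)
  0001  (1)
  ----
  1111  (15)

15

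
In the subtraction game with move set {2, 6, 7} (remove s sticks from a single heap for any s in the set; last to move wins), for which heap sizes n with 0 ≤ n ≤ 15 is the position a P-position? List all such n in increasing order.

Build the Grundy sequence with g(k) = mex{g(k−s) : s ∈ {2, 6, 7}, s ≤ k}:
k:     0  1  2  3  4  5  6  7  8  9 10 11 12 13 14 15
g(k):  0  0  1  1  0  0  1  1  2  0  3  1  2  0  0  1
The P-positions (g = 0) in 0..15 are 0, 1, 4, 5, 9, 13, 14.

0, 1, 4, 5, 9, 13, 14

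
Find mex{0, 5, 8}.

0 is in the set but 1 is not, so the mex is 1.

1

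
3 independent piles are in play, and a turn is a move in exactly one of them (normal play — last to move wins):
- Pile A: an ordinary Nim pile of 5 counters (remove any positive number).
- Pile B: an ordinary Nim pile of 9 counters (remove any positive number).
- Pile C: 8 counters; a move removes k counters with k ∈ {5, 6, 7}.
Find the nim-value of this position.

Pile A is a plain Nim pile of size 5, so its Grundy value is 5.
Pile B is a plain Nim pile of size 9, so its Grundy value is 9.
Build the Grundy sequence for pile C with g(k) = mex{g(k−s) : s ∈ {5, 6, 7}, s ≤ k}:
g(0) = mex{} = 0
g(1) = mex{} = 0
g(2) = mex{} = 0
g(3) = mex{} = 0
g(4) = mex{} = 0
g(5) = mex{0} = 1
g(6) = mex{0} = 1
g(7) = mex{0} = 1
g(8) = mex{0} = 1
So g(8) = 1.
The value of a disjunctive sum is the nim-sum of the parts.
Combined value = 5 ⊕ 9 ⊕ 1 = 13.

13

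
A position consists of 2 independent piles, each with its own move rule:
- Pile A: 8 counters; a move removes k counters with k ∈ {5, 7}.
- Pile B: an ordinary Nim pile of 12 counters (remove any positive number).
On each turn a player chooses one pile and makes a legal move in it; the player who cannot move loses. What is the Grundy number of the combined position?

Grundy values for pile A (subtraction set {5, 7}):
g(0) = mex{} = 0
g(1) = mex{} = 0
g(2) = mex{} = 0
g(3) = mex{} = 0
g(4) = mex{} = 0
g(5) = mex{0} = 1
g(6) = mex{0} = 1
g(7) = mex{0} = 1
g(8) = mex{0} = 1
So g(8) = 1.
Pile B is a plain Nim pile of size 12, so its Grundy value is 12.
By the Sprague-Grundy theorem, the Grundy value of a sum of independent games is the XOR of the component values.
Combined value = 1 ⊕ 12 = 13.

13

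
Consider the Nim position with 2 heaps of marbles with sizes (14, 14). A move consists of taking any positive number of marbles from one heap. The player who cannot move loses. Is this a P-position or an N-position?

Nim-sum: 14 ⊕ 14 = 0.
The nim-sum is 0, so this is a P-position: the player to move is in a losing position under optimal play.

P-position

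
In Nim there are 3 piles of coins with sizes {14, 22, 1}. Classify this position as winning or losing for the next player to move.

Winning position

Compute the nim-sum pairwise:
14 ^ 22 = 24
24 ^ 1 = 25
The nim-sum is 25 ≠ 0, so this is an N-position: the player to move can win.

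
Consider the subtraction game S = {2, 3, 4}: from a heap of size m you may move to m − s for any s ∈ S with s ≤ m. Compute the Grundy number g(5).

Grundy values for subtraction set {2, 3, 4}:
g(0) = mex{} = 0
g(1) = mex{} = 0
g(2) = mex{0} = 1
g(3) = mex{0} = 1
g(4) = mex{0,1} = 2
g(5) = mex{0,1} = 2
So g(5) = 2.

2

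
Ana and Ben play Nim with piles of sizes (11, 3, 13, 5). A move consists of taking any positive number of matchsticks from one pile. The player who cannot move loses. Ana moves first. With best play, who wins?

Nim-sum: 11 ⊕ 3 ⊕ 13 ⊕ 5 = 0.
The nim-sum is 0, so this is a P-position: the player to move is in a losing position under optimal play; Ana is about to move from it and so loses — Ben wins.

Ben wins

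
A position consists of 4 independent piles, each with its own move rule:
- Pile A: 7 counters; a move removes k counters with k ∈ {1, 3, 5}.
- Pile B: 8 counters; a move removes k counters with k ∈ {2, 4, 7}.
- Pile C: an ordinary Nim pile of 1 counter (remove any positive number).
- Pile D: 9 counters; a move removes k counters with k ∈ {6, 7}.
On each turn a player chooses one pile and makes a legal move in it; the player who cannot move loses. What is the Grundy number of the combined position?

Build the Grundy sequence for pile A with g(k) = mex{g(k−s) : s ∈ {1, 3, 5}, s ≤ k}:
k:     0  1  2  3  4  5  6  7
g(k):  0  1  0  1  0  1  0  1
So g(7) = 1.
Build the Grundy sequence for pile B with g(k) = mex{g(k−s) : s ∈ {2, 4, 7}, s ≤ k}:
k:     0  1  2  3  4  5  6  7  8
g(k):  0  0  1  1  2  2  0  3  1
So g(8) = 1.
Pile C is a plain Nim pile of size 1, so its Grundy value is 1.
Grundy values for pile D (subtraction set {6, 7}):
k:     0  1  2  3  4  5  6  7  8  9
g(k):  0  0  0  0  0  0  1  1  1  1
So g(9) = 1.
By the Sprague-Grundy theorem, the Grundy value of a sum of independent games is the XOR of the component values.
Combined value = 1 XOR 1 XOR 1 XOR 1 = 0.

0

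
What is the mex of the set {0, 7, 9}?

1

0 is in the set but 1 is not, so the mex is 1.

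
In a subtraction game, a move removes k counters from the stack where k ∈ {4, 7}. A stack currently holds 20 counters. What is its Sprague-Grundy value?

2

Build the Grundy sequence with g(k) = mex{g(k−s) : s ∈ {4, 7}, s ≤ k}:
k:     0  1  2  3  4  5  6  7  8  9 10 11 12 13 14 15 16 17 18 19 20
g(k):  0  0  0  0  1  1  1  1  2  2  2  0  0  0  0  1  1  1  1  2  2
So g(20) = 2.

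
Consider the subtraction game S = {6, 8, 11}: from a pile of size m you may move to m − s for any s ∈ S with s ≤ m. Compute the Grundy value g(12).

Build the Grundy sequence with g(k) = mex{g(k−s) : s ∈ {6, 8, 11}, s ≤ k}:
g(0) = mex{} = 0
g(1) = mex{} = 0
g(2) = mex{} = 0
g(3) = mex{} = 0
g(4) = mex{} = 0
g(5) = mex{} = 0
g(6) = mex{0} = 1
g(7) = mex{0} = 1
g(8) = mex{0} = 1
g(9) = mex{0} = 1
g(10) = mex{0} = 1
g(11) = mex{0} = 1
g(12) = mex{0,1} = 2
So g(12) = 2.

2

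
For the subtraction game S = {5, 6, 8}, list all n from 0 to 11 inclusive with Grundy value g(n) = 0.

0, 1, 2, 3, 4

Build the Grundy sequence with g(k) = mex{g(k−s) : s ∈ {5, 6, 8}, s ≤ k}:
k:     0  1  2  3  4  5  6  7  8  9 10 11
g(k):  0  0  0  0  0  1  1  1  1  1  2  2
The P-positions (g = 0) in 0..11 are 0, 1, 2, 3, 4.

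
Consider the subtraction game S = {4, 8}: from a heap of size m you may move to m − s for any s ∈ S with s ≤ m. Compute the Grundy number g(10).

2

Grundy values for subtraction set {4, 8}:
g(0) = mex{} = 0
g(1) = mex{} = 0
g(2) = mex{} = 0
g(3) = mex{} = 0
g(4) = mex{0} = 1
g(5) = mex{0} = 1
g(6) = mex{0} = 1
g(7) = mex{0} = 1
g(8) = mex{0,1} = 2
g(9) = mex{0,1} = 2
g(10) = mex{0,1} = 2
So g(10) = 2.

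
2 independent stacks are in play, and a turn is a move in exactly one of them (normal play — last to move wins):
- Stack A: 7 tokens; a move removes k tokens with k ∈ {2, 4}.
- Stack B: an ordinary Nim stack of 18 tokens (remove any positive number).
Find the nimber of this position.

18

Build the Grundy sequence for stack A with g(k) = mex{g(k−s) : s ∈ {2, 4}, s ≤ k}:
g(0) = mex{} = 0
g(1) = mex{} = 0
g(2) = mex{0} = 1
g(3) = mex{0} = 1
g(4) = mex{0,1} = 2
g(5) = mex{0,1} = 2
g(6) = mex{1,2} = 0
g(7) = mex{1,2} = 0
So g(7) = 0.
Stack B is a plain Nim stack of size 18, so its Grundy value is 18.
By the Sprague-Grundy theorem, the Grundy value of a sum of independent games is the XOR of the component values.
Combined value = 0 ⊕ 18 = 18.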